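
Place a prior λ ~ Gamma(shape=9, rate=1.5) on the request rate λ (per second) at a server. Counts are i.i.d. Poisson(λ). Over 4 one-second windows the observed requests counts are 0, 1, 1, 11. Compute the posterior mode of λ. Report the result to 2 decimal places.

λ̂_MAP = 3.82

Σxᵢ = 0+1+1+11 = 13, with n = 4.
Posterior ∝ λ^8e^(−1.5λ) · λ^13e^(−4λ) = λ^21e^(−5.5λ), i.e. Gamma(shape=22, rate=5.5).
The mode of a Gamma(a, b) with a ≥ 1 (shape–rate) is (a−1)/b = 21/5.5 ≈ 3.82.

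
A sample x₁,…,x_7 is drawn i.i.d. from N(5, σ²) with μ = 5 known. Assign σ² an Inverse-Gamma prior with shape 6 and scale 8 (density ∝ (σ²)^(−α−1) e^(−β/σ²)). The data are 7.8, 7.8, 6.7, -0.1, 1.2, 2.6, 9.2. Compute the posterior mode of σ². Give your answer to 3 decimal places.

Sum of squared deviations about the known mean: SS = (7.8−5)² + (7.8−5)² + (6.7−5)² + (-0.1−5)² + (1.2−5)² + (2.6−5)² + (9.2−5)² = 82.42.
The Normal likelihood contributes (σ²)^(−n/2) exp(−SS/(2σ²)), so the posterior is Inverse-Gamma(α + n/2, β + SS/2) = Inverse-Gamma(9.5, 49.21).
The mode of Inverse-Gamma(a, b) is b/(a+1) = 49.21/10.5 ≈ 4.687.

σ̂²_MAP = 4.687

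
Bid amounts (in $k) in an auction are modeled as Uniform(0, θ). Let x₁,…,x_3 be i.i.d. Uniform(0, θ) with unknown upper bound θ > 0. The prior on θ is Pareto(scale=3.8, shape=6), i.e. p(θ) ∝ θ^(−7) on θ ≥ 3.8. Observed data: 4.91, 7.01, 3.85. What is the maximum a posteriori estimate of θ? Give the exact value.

The Uniform(0, θ) likelihood is θ^(−n) for θ ≥ max(xᵢ), zero otherwise. Here max(xᵢ) = 7.01.
Posterior ∝ θ^(−7) · θ^(−3) = θ^(−10) on θ ≥ max(3.8, 7.01) = 7.01.
This density is strictly decreasing in θ, so the posterior mode lies at the lower boundary of the support.

θ̂_MAP = 7.01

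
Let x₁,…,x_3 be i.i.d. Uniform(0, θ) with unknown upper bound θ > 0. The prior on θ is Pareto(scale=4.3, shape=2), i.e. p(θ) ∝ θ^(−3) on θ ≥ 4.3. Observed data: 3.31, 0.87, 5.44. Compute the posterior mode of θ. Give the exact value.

θ̂_MAP = 5.44

The Uniform(0, θ) likelihood is θ^(−n) for θ ≥ max(xᵢ), zero otherwise. Here max(xᵢ) = 5.44.
Posterior ∝ θ^(−3) · θ^(−3) = θ^(−6) on θ ≥ max(4.3, 5.44) = 5.44.
This density is strictly decreasing in θ, so the posterior mode lies at the lower boundary of the support.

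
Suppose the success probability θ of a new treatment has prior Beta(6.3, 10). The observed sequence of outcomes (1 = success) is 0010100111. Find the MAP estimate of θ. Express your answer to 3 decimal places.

θ̂_MAP = 0.424

Prior: Beta(6.3, 10).
Data: 5 successes in 10 trials (from the sequence). The binomial likelihood contributes θ^5(1−θ)^5, so the posterior is Beta(6.3+5, 10+5) = Beta(11.3, 15).
For Beta(a, b) with a, b > 1 the mode is (a−1)/(a+b−2) = 10.3/24.3 ≈ 0.424.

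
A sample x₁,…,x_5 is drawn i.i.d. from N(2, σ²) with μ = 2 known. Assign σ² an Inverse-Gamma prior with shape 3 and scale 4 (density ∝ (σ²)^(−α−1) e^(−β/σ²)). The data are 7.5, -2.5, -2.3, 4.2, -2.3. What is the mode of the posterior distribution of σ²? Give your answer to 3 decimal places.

Sum of squared deviations about the known mean: SS = (7.5−2)² + (-2.5−2)² + (-2.3−2)² + (4.2−2)² + (-2.3−2)² = 92.32.
The Normal likelihood contributes (σ²)^(−n/2) exp(−SS/(2σ²)), so the posterior is Inverse-Gamma(α + n/2, β + SS/2) = Inverse-Gamma(5.5, 50.16).
The mode of Inverse-Gamma(a, b) is b/(a+1) = 50.16/6.5 ≈ 7.717.

σ̂²_MAP = 7.717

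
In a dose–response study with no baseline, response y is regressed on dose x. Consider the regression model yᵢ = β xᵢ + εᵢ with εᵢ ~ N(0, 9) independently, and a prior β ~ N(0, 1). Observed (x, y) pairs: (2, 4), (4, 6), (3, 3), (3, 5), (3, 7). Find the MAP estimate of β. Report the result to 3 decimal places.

β̂_MAP = 1.375

log p(β | y) = −Σ(yᵢ − βxᵢ)²/(2·9) − β²/(2·1) + const.
Setting the derivative to zero: Σxᵢ(yᵢ − βxᵢ)/9 − β/1 = 0, so β = Σxᵢyᵢ / (Σxᵢ² + σ²/τ²).
Σxᵢyᵢ = 2·4 + 4·6 + 3·3 + 3·5 + 3·7 = 77; Σxᵢ² = 47; σ²/τ² = 9.
β̂_MAP = 77 / (47 + 9) = 77/56 ≈ 1.375.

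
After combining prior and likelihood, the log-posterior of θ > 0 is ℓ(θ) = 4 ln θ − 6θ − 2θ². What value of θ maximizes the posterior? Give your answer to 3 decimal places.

θ̂_MAP = 0.500

ℓ'(θ) = 4/θ − 6 − 4θ. Setting this to zero and multiplying by θ: 4θ² + 6θ − 4 = 0.
θ = (−6 + √(6² + 4·4·4)) / (2·4) = (−6 + √100) / 8 = (−6 + 10)/8 = 1/2.
ℓ''(θ) = −4/θ² − 4 < 0, confirming a maximum.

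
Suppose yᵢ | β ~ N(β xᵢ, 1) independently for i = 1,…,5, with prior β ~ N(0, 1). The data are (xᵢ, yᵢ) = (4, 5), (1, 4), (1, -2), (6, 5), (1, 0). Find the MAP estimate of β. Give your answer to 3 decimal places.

log p(β | y) = −Σ(yᵢ − βxᵢ)²/(2·1) − β²/(2·1) + const.
Setting the derivative to zero: Σxᵢ(yᵢ − βxᵢ)/1 − β/1 = 0, so β = Σxᵢyᵢ / (Σxᵢ² + σ²/τ²).
Σxᵢyᵢ = 4·5 + 1·4 + 1·(-2) + 6·5 + 1·0 = 52; Σxᵢ² = 55; σ²/τ² = 1.
β̂_MAP = 52 / (55 + 1) = 52/56 ≈ 0.929.

β̂_MAP = 0.929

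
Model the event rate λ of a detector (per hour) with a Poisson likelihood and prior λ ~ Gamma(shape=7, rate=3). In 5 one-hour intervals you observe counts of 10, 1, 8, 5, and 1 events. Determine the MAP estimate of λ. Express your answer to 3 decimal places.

λ̂_MAP = 3.875

Σxᵢ = 10+1+8+5+1 = 25, with n = 5.
Posterior ∝ λ^6e^(−3λ) · λ^25e^(−5λ) = λ^31e^(−8λ), i.e. Gamma(shape=32, rate=8).
The mode of a Gamma(a, b) with a ≥ 1 (shape–rate) is (a−1)/b = 31/8 ≈ 3.875.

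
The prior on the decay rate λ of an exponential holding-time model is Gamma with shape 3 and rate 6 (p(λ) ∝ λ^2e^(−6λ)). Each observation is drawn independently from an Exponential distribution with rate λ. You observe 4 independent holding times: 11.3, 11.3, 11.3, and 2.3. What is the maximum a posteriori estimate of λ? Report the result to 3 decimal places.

The Exponential(rate=λ) likelihood is ∝ λ^n e^(−λΣtᵢ). Here n = 4 and Σtᵢ = 11.3 + 11.3 + 11.3 + 2.3 = 36.2.
Posterior ∝ λ^2e^(−6λ) · λ^4e^(−36.2λ) = λ^6e^(−42.2λ), i.e. Gamma(7, 42.2).
Mode = (a−1)/b = 6/42.2 ≈ 0.142.

λ̂_MAP = 0.142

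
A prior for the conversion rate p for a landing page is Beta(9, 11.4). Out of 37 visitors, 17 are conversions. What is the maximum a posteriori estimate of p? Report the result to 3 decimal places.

p̂_MAP = 0.451

Prior: Beta(9, 11.4).
Data: 17 successes in 37 trials. The binomial likelihood contributes p^17(1−p)^20, so the posterior is Beta(9+17, 11.4+20) = Beta(26, 31.4).
For Beta(a, b) with a, b > 1 the mode is (a−1)/(a+b−2) = 25/55.4 ≈ 0.451.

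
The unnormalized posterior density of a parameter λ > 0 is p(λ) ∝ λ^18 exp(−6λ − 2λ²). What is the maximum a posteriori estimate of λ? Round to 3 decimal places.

λ̂_MAP = 1.500

ℓ'(λ) = 18/λ − 6 − 4λ. Setting this to zero and multiplying by λ: 4λ² + 6λ − 18 = 0.
λ = (−6 + √(6² + 4·4·18)) / (2·4) = (−6 + √324) / 8 = (−6 + 18)/8 = 3/2.
ℓ''(λ) = −18/λ² − 4 < 0, confirming a maximum.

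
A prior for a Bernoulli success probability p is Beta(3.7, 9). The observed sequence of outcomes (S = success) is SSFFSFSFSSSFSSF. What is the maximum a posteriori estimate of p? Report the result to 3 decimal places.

p̂_MAP = 0.455

Prior: Beta(3.7, 9).
Data: 9 successes in 15 trials (from the sequence). The binomial likelihood contributes p^9(1−p)^6, so the posterior is Beta(3.7+9, 9+6) = Beta(12.7, 15).
For Beta(a, b) with a, b > 1 the mode is (a−1)/(a+b−2) = 11.7/25.7 ≈ 0.455.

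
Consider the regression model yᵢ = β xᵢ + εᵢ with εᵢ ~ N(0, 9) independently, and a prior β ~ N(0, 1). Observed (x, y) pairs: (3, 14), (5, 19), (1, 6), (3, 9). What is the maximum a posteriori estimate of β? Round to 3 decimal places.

log p(β | y) = −Σ(yᵢ − βxᵢ)²/(2·9) − β²/(2·1) + const.
Setting the derivative to zero: Σxᵢ(yᵢ − βxᵢ)/9 − β/1 = 0, so β = Σxᵢyᵢ / (Σxᵢ² + σ²/τ²).
Σxᵢyᵢ = 3·14 + 5·19 + 1·6 + 3·9 = 170; Σxᵢ² = 44; σ²/τ² = 9.
β̂_MAP = 170 / (44 + 9) = 170/53 ≈ 3.208.

β̂_MAP = 3.208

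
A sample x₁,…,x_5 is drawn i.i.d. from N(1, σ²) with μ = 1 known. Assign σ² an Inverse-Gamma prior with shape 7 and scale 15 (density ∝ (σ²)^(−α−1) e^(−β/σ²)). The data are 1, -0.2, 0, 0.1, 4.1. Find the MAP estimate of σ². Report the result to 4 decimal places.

σ̂²_MAP = 2.0410

Sum of squared deviations about the known mean: SS = (1−1)² + (-0.2−1)² + (0−1)² + (0.1−1)² + (4.1−1)² = 12.86.
The Normal likelihood contributes (σ²)^(−n/2) exp(−SS/(2σ²)), so the posterior is Inverse-Gamma(α + n/2, β + SS/2) = Inverse-Gamma(9.5, 21.43).
The mode of Inverse-Gamma(a, b) is b/(a+1) = 21.43/10.5 ≈ 2.0410.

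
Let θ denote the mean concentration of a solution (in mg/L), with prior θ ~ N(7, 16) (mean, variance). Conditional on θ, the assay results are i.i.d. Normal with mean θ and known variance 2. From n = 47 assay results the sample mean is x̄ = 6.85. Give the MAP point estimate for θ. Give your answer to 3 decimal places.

θ̂_MAP = 6.850

n = 47, x̄ = 6.85.
For a Normal prior and Normal likelihood with known variance, the posterior is Normal; its mode equals its mean, the precision-weighted average.
Prior precision 1/σ₀² = 1/16 = 0.0625; data precision n/σ² = 47/2 = 23.5.
θ̂ = (0.0625·7 + 23.5·6.85) / (0.0625 + 23.5) = 161.4125/23.5625 = 12913/1885 ≈ 6.850.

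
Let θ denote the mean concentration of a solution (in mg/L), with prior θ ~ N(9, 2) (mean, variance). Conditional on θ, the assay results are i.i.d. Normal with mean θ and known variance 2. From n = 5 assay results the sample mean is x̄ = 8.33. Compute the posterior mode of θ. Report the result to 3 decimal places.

n = 5, x̄ = 8.33.
For a Normal prior and Normal likelihood with known variance, the posterior is Normal; its mode equals its mean, the precision-weighted average.
Prior precision 1/σ₀² = 1/2 = 0.5; data precision n/σ² = 5/2 = 2.5.
θ̂ = (0.5·9 + 2.5·8.33) / (0.5 + 2.5) = 25.325/3 = 1013/120 ≈ 8.442.

θ̂_MAP = 8.442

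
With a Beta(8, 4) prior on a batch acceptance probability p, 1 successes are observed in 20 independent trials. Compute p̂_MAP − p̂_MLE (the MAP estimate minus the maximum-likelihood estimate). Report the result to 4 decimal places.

Posterior is Beta(9, 23); MAP = (9−1)/(32−2) = 8/30 ≈ 0.26667.
MLE ignores the prior: p̂_MLE = k/n = 1/20 ≈ 0.05000.
Difference = 8/30 − 1/20 = 13/60 ≈ 0.2167.

MAP − MLE = 0.2167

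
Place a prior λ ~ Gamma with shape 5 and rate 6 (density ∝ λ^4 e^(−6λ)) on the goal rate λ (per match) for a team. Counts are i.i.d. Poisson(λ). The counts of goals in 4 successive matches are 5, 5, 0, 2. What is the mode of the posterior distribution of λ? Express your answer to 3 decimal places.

λ̂_MAP = 1.600

Σxᵢ = 5+5+0+2 = 12, with n = 4.
Posterior ∝ λ^4e^(−6λ) · λ^12e^(−4λ) = λ^16e^(−10λ), i.e. Gamma(shape=17, rate=10).
The mode of a Gamma(a, b) with a ≥ 1 (shape–rate) is (a−1)/b = 16/10 ≈ 1.600.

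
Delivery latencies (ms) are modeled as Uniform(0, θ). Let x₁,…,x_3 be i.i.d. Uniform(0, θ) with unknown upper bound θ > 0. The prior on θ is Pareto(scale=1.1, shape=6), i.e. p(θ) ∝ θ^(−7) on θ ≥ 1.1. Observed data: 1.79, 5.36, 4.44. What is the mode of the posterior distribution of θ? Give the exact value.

θ̂_MAP = 5.36

The Uniform(0, θ) likelihood is θ^(−n) for θ ≥ max(xᵢ), zero otherwise. Here max(xᵢ) = 5.36.
Posterior ∝ θ^(−7) · θ^(−3) = θ^(−10) on θ ≥ max(1.1, 5.36) = 5.36.
This density is strictly decreasing in θ, so the posterior mode lies at the lower boundary of the support.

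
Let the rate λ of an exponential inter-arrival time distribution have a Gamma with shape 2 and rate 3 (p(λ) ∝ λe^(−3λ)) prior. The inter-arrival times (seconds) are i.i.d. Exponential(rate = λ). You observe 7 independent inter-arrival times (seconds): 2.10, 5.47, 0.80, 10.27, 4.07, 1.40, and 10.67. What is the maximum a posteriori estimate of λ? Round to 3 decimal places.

λ̂_MAP = 0.212

The Exponential(rate=λ) likelihood is ∝ λ^n e^(−λΣtᵢ). Here n = 7 and Σtᵢ = 2.10 + 5.47 + 0.80 + 10.27 + 4.07 + 1.40 + 10.67 = 34.78.
Posterior ∝ λe^(−3λ) · λ^7e^(−34.78λ) = λ^8e^(−37.78λ), i.e. Gamma(9, 37.78).
Mode = (a−1)/b = 8/37.78 ≈ 0.212.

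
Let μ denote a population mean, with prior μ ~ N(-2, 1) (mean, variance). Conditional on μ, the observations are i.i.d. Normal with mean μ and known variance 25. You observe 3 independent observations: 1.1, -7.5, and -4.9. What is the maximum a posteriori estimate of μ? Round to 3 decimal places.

n = 3; x̄ = (1.1 + (-7.5) + (-4.9))/3 = -11.3/3 = -113/30 ≈ -3.7667.
For a Normal prior and Normal likelihood with known variance, the posterior is Normal; its mode equals its mean, the precision-weighted average.
Prior precision 1/σ₀² = 1/1 = 1; data precision n/σ² = 3/25 = 0.12.
μ̂ = (1·(-2) + 0.12·(-113/30)) / (1 + 0.12) = (-2.452)/1.12 = -613/280 ≈ -2.189.

μ̂_MAP = -2.189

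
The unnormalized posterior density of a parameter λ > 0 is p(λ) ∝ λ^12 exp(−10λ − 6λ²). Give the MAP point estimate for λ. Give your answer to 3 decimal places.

ℓ'(λ) = 12/λ − 10 − 12λ. Setting this to zero and multiplying by λ: 12λ² + 10λ − 12 = 0.
λ = (−10 + √(10² + 4·12·12)) / (2·12) = (−10 + √676) / 24 = (−10 + 26)/24 = 2/3.
ℓ''(λ) = −12/λ² − 12 < 0, confirming a maximum.

λ̂_MAP = 0.667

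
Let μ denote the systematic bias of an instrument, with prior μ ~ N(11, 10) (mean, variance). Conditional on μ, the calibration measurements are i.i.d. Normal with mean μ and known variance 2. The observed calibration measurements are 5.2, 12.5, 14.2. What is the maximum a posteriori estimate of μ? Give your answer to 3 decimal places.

μ̂_MAP = 10.656

n = 3; x̄ = (5.2 + 12.5 + 14.2)/3 = 31.9/3 = 319/30 ≈ 10.6333.
For a Normal prior and Normal likelihood with known variance, the posterior is Normal; its mode equals its mean, the precision-weighted average.
Prior precision 1/σ₀² = 1/10 = 0.1; data precision n/σ² = 3/2 = 1.5.
μ̂ = (0.1·11 + 1.5·(319/30)) / (0.1 + 1.5) = 17.05/1.6 = 10.65625 ≈ 10.656.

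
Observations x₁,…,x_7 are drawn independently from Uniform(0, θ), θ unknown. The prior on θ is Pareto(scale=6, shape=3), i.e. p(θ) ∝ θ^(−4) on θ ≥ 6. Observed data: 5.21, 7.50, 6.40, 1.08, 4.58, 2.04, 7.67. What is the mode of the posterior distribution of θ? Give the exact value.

θ̂_MAP = 7.67

The Uniform(0, θ) likelihood is θ^(−n) for θ ≥ max(xᵢ), zero otherwise. Here max(xᵢ) = 7.67.
Posterior ∝ θ^(−4) · θ^(−7) = θ^(−11) on θ ≥ max(6, 7.67) = 7.67.
This density is strictly decreasing in θ, so the posterior mode lies at the lower boundary of the support.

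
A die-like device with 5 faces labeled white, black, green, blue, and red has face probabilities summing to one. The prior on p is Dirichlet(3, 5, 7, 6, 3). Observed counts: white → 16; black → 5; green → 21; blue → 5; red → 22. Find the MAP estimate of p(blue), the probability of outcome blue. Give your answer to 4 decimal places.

The posterior is Dirichlet(αᵢ + nᵢ) = Dirichlet(19, 10, 28, 11, 25).
For a Dirichlet(a₁,…,a_K) with all aᵢ > 1, the mode has j-th component (aⱼ − 1)/(Σaᵢ − K).
Here Σaᵢ = 93 and K = 5, so p(blue) = (11 − 1)/(93 − 5) = 10/88 ≈ 0.1136.

MAP estimate of p(blue) = 0.1136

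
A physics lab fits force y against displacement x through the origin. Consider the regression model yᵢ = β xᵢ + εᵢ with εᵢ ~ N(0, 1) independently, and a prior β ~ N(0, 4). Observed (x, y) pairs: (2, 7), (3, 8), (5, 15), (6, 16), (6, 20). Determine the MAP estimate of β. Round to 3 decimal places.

log p(β | y) = −Σ(yᵢ − βxᵢ)²/(2·1) − β²/(2·4) + const.
Setting the derivative to zero: Σxᵢ(yᵢ − βxᵢ)/1 − β/4 = 0, so β = Σxᵢyᵢ / (Σxᵢ² + σ²/τ²).
Σxᵢyᵢ = 2·7 + 3·8 + 5·15 + 6·16 + 6·20 = 329; Σxᵢ² = 110; σ²/τ² = 0.25.
β̂_MAP = 329 / (110 + 0.25) = 329/110.25 ≈ 2.984.

β̂_MAP = 2.984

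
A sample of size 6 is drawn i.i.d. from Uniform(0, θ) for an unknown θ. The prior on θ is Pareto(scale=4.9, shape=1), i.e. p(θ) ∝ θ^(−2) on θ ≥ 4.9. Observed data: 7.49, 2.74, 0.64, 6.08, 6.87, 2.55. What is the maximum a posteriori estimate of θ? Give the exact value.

θ̂_MAP = 7.49

The Uniform(0, θ) likelihood is θ^(−n) for θ ≥ max(xᵢ), zero otherwise. Here max(xᵢ) = 7.49.
Posterior ∝ θ^(−2) · θ^(−6) = θ^(−8) on θ ≥ max(4.9, 7.49) = 7.49.
This density is strictly decreasing in θ, so the posterior mode lies at the lower boundary of the support.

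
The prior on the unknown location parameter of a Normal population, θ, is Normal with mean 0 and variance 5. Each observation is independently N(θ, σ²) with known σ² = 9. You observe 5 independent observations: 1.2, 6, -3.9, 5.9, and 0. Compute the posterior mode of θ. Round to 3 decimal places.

θ̂_MAP = 1.353

n = 5; x̄ = (1.2 + 6 + (-3.9) + 5.9 + 0)/5 = 9.2/5 = 1.84.
For a Normal prior and Normal likelihood with known variance, the posterior is Normal; its mode equals its mean, the precision-weighted average.
Prior precision 1/σ₀² = 1/5 = 0.2; data precision n/σ² = 5/9.
θ̂ = (0.2·0 + (5/9)·1.84) / (0.2 + 5/9) = (46/45)/(34/45) = 23/17 ≈ 1.353.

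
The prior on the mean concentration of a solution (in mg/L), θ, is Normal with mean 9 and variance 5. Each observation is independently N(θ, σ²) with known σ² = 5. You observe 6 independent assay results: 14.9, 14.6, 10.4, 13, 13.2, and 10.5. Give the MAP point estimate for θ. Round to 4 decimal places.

θ̂_MAP = 12.2286

n = 6; x̄ = (14.9 + 14.6 + 10.4 + 13 + 13.2 + 10.5)/6 = 76.6/6 = 383/30 ≈ 12.7667.
For a Normal prior and Normal likelihood with known variance, the posterior is Normal; its mode equals its mean, the precision-weighted average.
Prior precision 1/σ₀² = 1/5 = 0.2; data precision n/σ² = 6/5 = 1.2.
θ̂ = (0.2·9 + 1.2·(383/30)) / (0.2 + 1.2) = 17.12/1.4 = 428/35 ≈ 12.2286.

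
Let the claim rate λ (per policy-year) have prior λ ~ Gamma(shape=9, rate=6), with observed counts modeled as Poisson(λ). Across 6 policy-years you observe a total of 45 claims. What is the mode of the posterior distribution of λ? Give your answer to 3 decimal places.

λ̂_MAP = 4.417

Σxᵢ = 45, n = 6.
Posterior ∝ λ^8e^(−6λ) · λ^45e^(−6λ) = λ^53e^(−12λ), i.e. Gamma(shape=54, rate=12).
The mode of a Gamma(a, b) with a ≥ 1 (shape–rate) is (a−1)/b = 53/12 ≈ 4.417.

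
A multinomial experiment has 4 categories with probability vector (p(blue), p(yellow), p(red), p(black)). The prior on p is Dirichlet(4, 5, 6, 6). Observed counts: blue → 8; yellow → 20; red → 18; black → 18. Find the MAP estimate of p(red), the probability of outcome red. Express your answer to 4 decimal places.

MAP estimate of p(red) = 0.2840

The posterior is Dirichlet(αᵢ + nᵢ) = Dirichlet(12, 25, 24, 24).
For a Dirichlet(a₁,…,a_K) with all aᵢ > 1, the mode has j-th component (aⱼ − 1)/(Σaᵢ − K).
Here Σaᵢ = 85 and K = 4, so p(red) = (24 − 1)/(85 − 4) = 23/81 ≈ 0.2840.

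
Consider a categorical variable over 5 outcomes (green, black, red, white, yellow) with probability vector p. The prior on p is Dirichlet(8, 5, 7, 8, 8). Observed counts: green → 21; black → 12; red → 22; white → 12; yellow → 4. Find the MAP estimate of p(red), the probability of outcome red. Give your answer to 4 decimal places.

The posterior is Dirichlet(αᵢ + nᵢ) = Dirichlet(29, 17, 29, 20, 12).
For a Dirichlet(a₁,…,a_K) with all aᵢ > 1, the mode has j-th component (aⱼ − 1)/(Σaᵢ − K).
Here Σaᵢ = 107 and K = 5, so p(red) = (29 − 1)/(107 − 5) = 28/102 ≈ 0.2745.

MAP estimate of p(red) = 0.2745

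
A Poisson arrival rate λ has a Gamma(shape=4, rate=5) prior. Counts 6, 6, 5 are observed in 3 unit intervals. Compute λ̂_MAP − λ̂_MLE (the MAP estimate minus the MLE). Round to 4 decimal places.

Σxᵢ = 17. Posterior is Gamma(21, 8); MAP = (21−1)/8 = 20/8 ≈ 2.50000.
MLE = x̄ = 17/3 ≈ 5.66667.
Difference = 20/8 − 17/3 = -19/6 ≈ -3.1667.

MAP − MLE = -3.1667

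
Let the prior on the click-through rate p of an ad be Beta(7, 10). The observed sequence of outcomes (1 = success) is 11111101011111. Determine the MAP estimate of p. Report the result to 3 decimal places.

Prior: Beta(7, 10).
Data: 12 successes in 14 trials (from the sequence). The binomial likelihood contributes p^12(1−p)^2, so the posterior is Beta(7+12, 10+2) = Beta(19, 12).
For Beta(a, b) with a, b > 1 the mode is (a−1)/(a+b−2) = 18/29 ≈ 0.621.

p̂_MAP = 0.621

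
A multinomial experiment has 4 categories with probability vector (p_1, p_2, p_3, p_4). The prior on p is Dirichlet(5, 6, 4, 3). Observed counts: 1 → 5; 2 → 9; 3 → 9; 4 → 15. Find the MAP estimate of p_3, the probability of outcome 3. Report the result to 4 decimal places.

The posterior is Dirichlet(αᵢ + nᵢ) = Dirichlet(10, 15, 13, 18).
For a Dirichlet(a₁,…,a_K) with all aᵢ > 1, the mode has j-th component (aⱼ − 1)/(Σaᵢ − K).
Here Σaᵢ = 56 and K = 4, so p_3 = (13 − 1)/(56 − 4) = 12/52 ≈ 0.2308.

MAP estimate: 0.2308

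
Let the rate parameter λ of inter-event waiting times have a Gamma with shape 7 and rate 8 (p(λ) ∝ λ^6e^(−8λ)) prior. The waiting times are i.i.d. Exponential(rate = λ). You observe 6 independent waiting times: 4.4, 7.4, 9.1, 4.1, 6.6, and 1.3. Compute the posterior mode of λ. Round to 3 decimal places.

The Exponential(rate=λ) likelihood is ∝ λ^n e^(−λΣtᵢ). Here n = 6 and Σtᵢ = 4.4 + 7.4 + 9.1 + 4.1 + 6.6 + 1.3 = 32.9.
Posterior ∝ λ^6e^(−8λ) · λ^6e^(−32.9λ) = λ^12e^(−40.9λ), i.e. Gamma(13, 40.9).
Mode = (a−1)/b = 12/40.9 ≈ 0.293.

λ̂_MAP = 0.293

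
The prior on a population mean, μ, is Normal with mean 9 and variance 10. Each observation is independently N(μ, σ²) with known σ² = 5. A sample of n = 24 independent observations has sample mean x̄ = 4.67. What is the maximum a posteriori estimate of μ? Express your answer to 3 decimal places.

n = 24, x̄ = 4.67.
For a Normal prior and Normal likelihood with known variance, the posterior is Normal; its mode equals its mean, the precision-weighted average.
Prior precision 1/σ₀² = 1/10 = 0.1; data precision n/σ² = 24/5 = 4.8.
μ̂ = (0.1·9 + 4.8·4.67) / (0.1 + 4.8) = 23.316/4.9 = 5829/1225 ≈ 4.758.

μ̂_MAP = 4.758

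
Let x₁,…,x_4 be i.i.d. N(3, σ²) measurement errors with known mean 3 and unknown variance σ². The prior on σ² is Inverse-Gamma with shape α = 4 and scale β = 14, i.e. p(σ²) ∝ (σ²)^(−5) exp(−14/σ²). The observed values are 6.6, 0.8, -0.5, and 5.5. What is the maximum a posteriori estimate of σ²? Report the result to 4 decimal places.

σ̂²_MAP = 4.5929

Sum of squared deviations about the known mean: SS = (6.6−3)² + (0.8−3)² + (-0.5−3)² + (5.5−3)² = 36.3.
The Normal likelihood contributes (σ²)^(−n/2) exp(−SS/(2σ²)), so the posterior is Inverse-Gamma(α + n/2, β + SS/2) = Inverse-Gamma(6, 32.15).
The mode of Inverse-Gamma(a, b) is b/(a+1) = 32.15/7 ≈ 4.5929.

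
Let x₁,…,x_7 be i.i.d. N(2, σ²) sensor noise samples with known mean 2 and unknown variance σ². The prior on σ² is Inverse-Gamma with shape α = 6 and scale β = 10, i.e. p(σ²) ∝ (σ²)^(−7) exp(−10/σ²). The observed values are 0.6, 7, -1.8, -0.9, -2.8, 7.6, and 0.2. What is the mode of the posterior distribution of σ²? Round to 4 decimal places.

Sum of squared deviations about the known mean: SS = (0.6−2)² + (7−2)² + (-1.8−2)² + (-0.9−2)² + (-2.8−2)² + (7.6−2)² + (0.2−2)² = 107.45.
The Normal likelihood contributes (σ²)^(−n/2) exp(−SS/(2σ²)), so the posterior is Inverse-Gamma(α + n/2, β + SS/2) = Inverse-Gamma(9.5, 63.725).
The mode of Inverse-Gamma(a, b) is b/(a+1) = 63.725/10.5 ≈ 6.0690.

σ̂²_MAP = 6.0690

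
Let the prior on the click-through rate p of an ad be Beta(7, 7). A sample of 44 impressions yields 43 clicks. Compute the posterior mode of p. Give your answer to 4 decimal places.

Prior: Beta(7, 7).
Data: 43 successes in 44 trials. The binomial likelihood contributes p^43(1−p)^1, so the posterior is Beta(7+43, 7+1) = Beta(50, 8).
For Beta(a, b) with a, b > 1 the mode is (a−1)/(a+b−2) = 49/56 ≈ 0.8750.

p̂_MAP = 0.8750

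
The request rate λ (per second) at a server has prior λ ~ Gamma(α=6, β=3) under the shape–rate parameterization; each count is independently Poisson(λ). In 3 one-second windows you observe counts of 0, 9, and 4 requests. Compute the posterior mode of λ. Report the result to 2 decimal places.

Σxᵢ = 0+9+4 = 13, with n = 3.
Posterior ∝ λ^5e^(−3λ) · λ^13e^(−3λ) = λ^18e^(−6λ), i.e. Gamma(shape=19, rate=6).
The mode of a Gamma(a, b) with a ≥ 1 (shape–rate) is (a−1)/b = 18/6 ≈ 3.00.

λ̂_MAP = 3.00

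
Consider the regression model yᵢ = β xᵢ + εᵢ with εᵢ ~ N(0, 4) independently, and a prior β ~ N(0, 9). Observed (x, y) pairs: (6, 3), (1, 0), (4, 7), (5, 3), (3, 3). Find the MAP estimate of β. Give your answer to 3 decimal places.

β̂_MAP = 0.801

log p(β | y) = −Σ(yᵢ − βxᵢ)²/(2·4) − β²/(2·9) + const.
Setting the derivative to zero: Σxᵢ(yᵢ − βxᵢ)/4 − β/9 = 0, so β = Σxᵢyᵢ / (Σxᵢ² + σ²/τ²).
Σxᵢyᵢ = 6·3 + 1·0 + 4·7 + 5·3 + 3·3 = 70; Σxᵢ² = 87; σ²/τ² = 4/9.
β̂_MAP = 70 / (87 + 4/9) = 70/(787/9) = 630/787 ≈ 0.801.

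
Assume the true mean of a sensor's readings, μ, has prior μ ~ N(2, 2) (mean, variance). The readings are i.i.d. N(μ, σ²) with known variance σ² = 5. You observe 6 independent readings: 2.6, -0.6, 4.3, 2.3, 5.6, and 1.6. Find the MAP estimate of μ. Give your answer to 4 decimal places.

μ̂_MAP = 2.4471

n = 6; x̄ = (2.6 + (-0.6) + 4.3 + 2.3 + 5.6 + 1.6)/6 = 15.8/6 = 79/30 ≈ 2.6333.
For a Normal prior and Normal likelihood with known variance, the posterior is Normal; its mode equals its mean, the precision-weighted average.
Prior precision 1/σ₀² = 1/2 = 0.5; data precision n/σ² = 6/5 = 1.2.
μ̂ = (0.5·2 + 1.2·(79/30)) / (0.5 + 1.2) = 4.16/1.7 = 208/85 ≈ 2.4471.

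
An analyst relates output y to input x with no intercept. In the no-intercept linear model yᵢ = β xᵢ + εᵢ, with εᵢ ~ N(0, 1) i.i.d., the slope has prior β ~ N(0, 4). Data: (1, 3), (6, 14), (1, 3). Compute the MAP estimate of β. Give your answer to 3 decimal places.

β̂_MAP = 2.353

log p(β | y) = −Σ(yᵢ − βxᵢ)²/(2·1) − β²/(2·4) + const.
Setting the derivative to zero: Σxᵢ(yᵢ − βxᵢ)/1 − β/4 = 0, so β = Σxᵢyᵢ / (Σxᵢ² + σ²/τ²).
Σxᵢyᵢ = 1·3 + 6·14 + 1·3 = 90; Σxᵢ² = 38; σ²/τ² = 0.25.
β̂_MAP = 90 / (38 + 0.25) = 90/38.25 ≈ 2.353.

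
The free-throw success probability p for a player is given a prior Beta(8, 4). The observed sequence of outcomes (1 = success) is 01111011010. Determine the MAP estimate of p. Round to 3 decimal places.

Prior: Beta(8, 4).
Data: 7 successes in 11 trials (from the sequence). The binomial likelihood contributes p^7(1−p)^4, so the posterior is Beta(8+7, 4+4) = Beta(15, 8).
For Beta(a, b) with a, b > 1 the mode is (a−1)/(a+b−2) = 14/21 ≈ 0.667.

p̂_MAP = 0.667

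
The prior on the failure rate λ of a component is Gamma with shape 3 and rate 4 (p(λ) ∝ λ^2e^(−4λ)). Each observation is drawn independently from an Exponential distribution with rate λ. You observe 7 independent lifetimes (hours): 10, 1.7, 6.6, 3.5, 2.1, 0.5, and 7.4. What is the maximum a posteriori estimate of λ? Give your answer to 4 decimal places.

The Exponential(rate=λ) likelihood is ∝ λ^n e^(−λΣtᵢ). Here n = 7 and Σtᵢ = 10 + 1.7 + 6.6 + 3.5 + 2.1 + 0.5 + 7.4 = 31.8.
Posterior ∝ λ^2e^(−4λ) · λ^7e^(−31.8λ) = λ^9e^(−35.8λ), i.e. Gamma(10, 35.8).
Mode = (a−1)/b = 9/35.8 ≈ 0.2514.

λ̂_MAP = 0.2514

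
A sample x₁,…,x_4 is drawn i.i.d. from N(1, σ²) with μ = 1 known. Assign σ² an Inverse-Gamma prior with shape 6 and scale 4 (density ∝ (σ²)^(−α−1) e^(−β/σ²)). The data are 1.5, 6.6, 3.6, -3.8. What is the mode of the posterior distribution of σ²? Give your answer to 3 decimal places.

σ̂²_MAP = 3.856

Sum of squared deviations about the known mean: SS = (1.5−1)² + (6.6−1)² + (3.6−1)² + (-3.8−1)² = 61.41.
The Normal likelihood contributes (σ²)^(−n/2) exp(−SS/(2σ²)), so the posterior is Inverse-Gamma(α + n/2, β + SS/2) = Inverse-Gamma(8, 34.705).
The mode of Inverse-Gamma(a, b) is b/(a+1) = 34.705/9 ≈ 3.856.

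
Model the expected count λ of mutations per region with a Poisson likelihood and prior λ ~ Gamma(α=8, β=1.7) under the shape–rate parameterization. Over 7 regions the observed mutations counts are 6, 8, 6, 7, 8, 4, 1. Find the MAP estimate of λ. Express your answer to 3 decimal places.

λ̂_MAP = 5.402

Σxᵢ = 6+8+6+7+8+4+1 = 40, with n = 7.
Posterior ∝ λ^7e^(−1.7λ) · λ^40e^(−7λ) = λ^47e^(−8.7λ), i.e. Gamma(shape=48, rate=8.7).
The mode of a Gamma(a, b) with a ≥ 1 (shape–rate) is (a−1)/b = 47/8.7 ≈ 5.402.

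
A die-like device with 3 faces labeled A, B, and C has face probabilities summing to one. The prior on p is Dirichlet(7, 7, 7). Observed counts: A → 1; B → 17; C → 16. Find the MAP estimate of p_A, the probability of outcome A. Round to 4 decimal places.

MAP estimate of p_A = 0.1346

The posterior is Dirichlet(αᵢ + nᵢ) = Dirichlet(8, 24, 23).
For a Dirichlet(a₁,…,a_K) with all aᵢ > 1, the mode has j-th component (aⱼ − 1)/(Σaᵢ − K).
Here Σaᵢ = 55 and K = 3, so p_A = (8 − 1)/(55 − 3) = 7/52 ≈ 0.1346.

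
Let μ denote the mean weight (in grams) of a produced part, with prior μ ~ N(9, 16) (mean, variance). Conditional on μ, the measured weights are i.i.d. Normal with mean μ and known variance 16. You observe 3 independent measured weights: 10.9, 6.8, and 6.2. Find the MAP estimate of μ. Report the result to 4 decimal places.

n = 3; x̄ = (10.9 + 6.8 + 6.2)/3 = 23.9/3 = 239/30 ≈ 7.9667.
For a Normal prior and Normal likelihood with known variance, the posterior is Normal; its mode equals its mean, the precision-weighted average.
Prior precision 1/σ₀² = 1/16 = 0.0625; data precision n/σ² = 3/16 = 0.1875.
μ̂ = (0.0625·9 + 0.1875·(239/30)) / (0.0625 + 0.1875) = 2.05625/0.25 = 8.2250.

μ̂_MAP = 8.2250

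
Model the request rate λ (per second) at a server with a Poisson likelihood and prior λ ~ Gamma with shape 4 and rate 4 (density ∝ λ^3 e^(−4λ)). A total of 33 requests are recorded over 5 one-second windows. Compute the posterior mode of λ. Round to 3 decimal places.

λ̂_MAP = 4.000

Σxᵢ = 33, n = 5.
Posterior ∝ λ^3e^(−4λ) · λ^33e^(−5λ) = λ^36e^(−9λ), i.e. Gamma(shape=37, rate=9).
The mode of a Gamma(a, b) with a ≥ 1 (shape–rate) is (a−1)/b = 36/9 ≈ 4.000.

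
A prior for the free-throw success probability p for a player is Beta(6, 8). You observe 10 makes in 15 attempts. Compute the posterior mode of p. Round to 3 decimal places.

Prior: Beta(6, 8).
Data: 10 successes in 15 trials. The binomial likelihood contributes p^10(1−p)^5, so the posterior is Beta(6+10, 8+5) = Beta(16, 13).
For Beta(a, b) with a, b > 1 the mode is (a−1)/(a+b−2) = 15/27 ≈ 0.556.

p̂_MAP = 0.556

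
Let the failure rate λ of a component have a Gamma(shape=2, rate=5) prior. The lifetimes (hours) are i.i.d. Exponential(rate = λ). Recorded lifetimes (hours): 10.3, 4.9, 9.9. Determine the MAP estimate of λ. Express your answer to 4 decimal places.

The Exponential(rate=λ) likelihood is ∝ λ^n e^(−λΣtᵢ). Here n = 3 and Σtᵢ = 10.3 + 4.9 + 9.9 = 25.1.
Posterior ∝ λe^(−5λ) · λ^3e^(−25.1λ) = λ^4e^(−30.1λ), i.e. Gamma(5, 30.1).
Mode = (a−1)/b = 4/30.1 ≈ 0.1329.

λ̂_MAP = 0.1329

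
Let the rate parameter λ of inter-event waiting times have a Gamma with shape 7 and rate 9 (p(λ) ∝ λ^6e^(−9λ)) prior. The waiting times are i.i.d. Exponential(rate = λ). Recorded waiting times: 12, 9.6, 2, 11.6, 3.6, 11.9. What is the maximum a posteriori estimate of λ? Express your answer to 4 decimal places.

λ̂_MAP = 0.2010

The Exponential(rate=λ) likelihood is ∝ λ^n e^(−λΣtᵢ). Here n = 6 and Σtᵢ = 12 + 9.6 + 2 + 11.6 + 3.6 + 11.9 = 50.7.
Posterior ∝ λ^6e^(−9λ) · λ^6e^(−50.7λ) = λ^12e^(−59.7λ), i.e. Gamma(13, 59.7).
Mode = (a−1)/b = 12/59.7 ≈ 0.2010.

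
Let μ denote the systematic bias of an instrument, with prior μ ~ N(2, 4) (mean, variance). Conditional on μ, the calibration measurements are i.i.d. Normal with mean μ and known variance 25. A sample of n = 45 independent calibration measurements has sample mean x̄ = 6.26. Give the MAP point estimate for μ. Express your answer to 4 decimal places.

n = 45, x̄ = 6.26.
For a Normal prior and Normal likelihood with known variance, the posterior is Normal; its mode equals its mean, the precision-weighted average.
Prior precision 1/σ₀² = 1/4 = 0.25; data precision n/σ² = 45/25 = 1.8.
μ̂ = (0.25·2 + 1.8·6.26) / (0.25 + 1.8) = 11.768/2.05 = 5884/1025 ≈ 5.7405.

μ̂_MAP = 5.7405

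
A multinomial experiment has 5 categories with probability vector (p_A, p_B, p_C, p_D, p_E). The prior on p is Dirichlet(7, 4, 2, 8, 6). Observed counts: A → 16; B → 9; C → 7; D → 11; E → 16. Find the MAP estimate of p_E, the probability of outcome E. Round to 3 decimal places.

MAP estimate of p_E = 0.259

The posterior is Dirichlet(αᵢ + nᵢ) = Dirichlet(23, 13, 9, 19, 22).
For a Dirichlet(a₁,…,a_K) with all aᵢ > 1, the mode has j-th component (aⱼ − 1)/(Σaᵢ − K).
Here Σaᵢ = 86 and K = 5, so p_E = (22 − 1)/(86 − 5) = 21/81 ≈ 0.259.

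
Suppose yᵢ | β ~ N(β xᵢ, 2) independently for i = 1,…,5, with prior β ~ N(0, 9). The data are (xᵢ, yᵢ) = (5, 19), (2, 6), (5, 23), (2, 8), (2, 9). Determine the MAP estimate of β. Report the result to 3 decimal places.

log p(β | y) = −Σ(yᵢ − βxᵢ)²/(2·2) − β²/(2·9) + const.
Setting the derivative to zero: Σxᵢ(yᵢ − βxᵢ)/2 − β/9 = 0, so β = Σxᵢyᵢ / (Σxᵢ² + σ²/τ²).
Σxᵢyᵢ = 5·19 + 2·6 + 5·23 + 2·8 + 2·9 = 256; Σxᵢ² = 62; σ²/τ² = 2/9.
β̂_MAP = 256 / (62 + 2/9) = 256/(560/9) = 144/35 ≈ 4.114.

β̂_MAP = 4.114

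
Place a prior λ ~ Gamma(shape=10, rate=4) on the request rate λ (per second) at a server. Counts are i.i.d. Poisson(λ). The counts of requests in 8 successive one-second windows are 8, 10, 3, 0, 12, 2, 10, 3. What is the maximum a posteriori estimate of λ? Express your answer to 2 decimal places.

λ̂_MAP = 4.75

Σxᵢ = 8+10+3+0+12+2+10+3 = 48, with n = 8.
Posterior ∝ λ^9e^(−4λ) · λ^48e^(−8λ) = λ^57e^(−12λ), i.e. Gamma(shape=58, rate=12).
The mode of a Gamma(a, b) with a ≥ 1 (shape–rate) is (a−1)/b = 57/12 ≈ 4.75.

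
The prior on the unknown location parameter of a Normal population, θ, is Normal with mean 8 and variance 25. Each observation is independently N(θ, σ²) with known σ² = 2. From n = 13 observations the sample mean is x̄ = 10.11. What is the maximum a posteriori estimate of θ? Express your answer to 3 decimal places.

θ̂_MAP = 10.097

n = 13, x̄ = 10.11.
For a Normal prior and Normal likelihood with known variance, the posterior is Normal; its mode equals its mean, the precision-weighted average.
Prior precision 1/σ₀² = 1/25 = 0.04; data precision n/σ² = 13/2 = 6.5.
θ̂ = (0.04·8 + 6.5·10.11) / (0.04 + 6.5) = 66.035/6.54 = 13207/1308 ≈ 10.097.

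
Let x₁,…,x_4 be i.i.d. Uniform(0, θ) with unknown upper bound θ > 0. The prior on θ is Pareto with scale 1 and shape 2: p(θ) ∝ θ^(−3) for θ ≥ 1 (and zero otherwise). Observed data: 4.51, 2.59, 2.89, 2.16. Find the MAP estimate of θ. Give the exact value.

θ̂_MAP = 4.51

The Uniform(0, θ) likelihood is θ^(−n) for θ ≥ max(xᵢ), zero otherwise. Here max(xᵢ) = 4.51.
Posterior ∝ θ^(−3) · θ^(−4) = θ^(−7) on θ ≥ max(1, 4.51) = 4.51.
This density is strictly decreasing in θ, so the posterior mode lies at the lower boundary of the support.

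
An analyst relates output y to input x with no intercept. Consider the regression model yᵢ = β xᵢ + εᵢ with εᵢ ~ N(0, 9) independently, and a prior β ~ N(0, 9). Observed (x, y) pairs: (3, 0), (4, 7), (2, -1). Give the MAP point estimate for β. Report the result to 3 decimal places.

β̂_MAP = 0.867

log p(β | y) = −Σ(yᵢ − βxᵢ)²/(2·9) − β²/(2·9) + const.
Setting the derivative to zero: Σxᵢ(yᵢ − βxᵢ)/9 − β/9 = 0, so β = Σxᵢyᵢ / (Σxᵢ² + σ²/τ²).
Σxᵢyᵢ = 3·0 + 4·7 + 2·(-1) = 26; Σxᵢ² = 29; σ²/τ² = 1.
β̂_MAP = 26 / (29 + 1) = 26/30 ≈ 0.867.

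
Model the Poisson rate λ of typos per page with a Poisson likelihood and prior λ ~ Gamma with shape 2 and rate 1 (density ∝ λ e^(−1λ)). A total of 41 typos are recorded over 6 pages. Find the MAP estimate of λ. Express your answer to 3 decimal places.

λ̂_MAP = 6.000

Σxᵢ = 41, n = 6.
Posterior ∝ λe^(−1λ) · λ^41e^(−6λ) = λ^42e^(−7λ), i.e. Gamma(shape=43, rate=7).
The mode of a Gamma(a, b) with a ≥ 1 (shape–rate) is (a−1)/b = 42/7 ≈ 6.000.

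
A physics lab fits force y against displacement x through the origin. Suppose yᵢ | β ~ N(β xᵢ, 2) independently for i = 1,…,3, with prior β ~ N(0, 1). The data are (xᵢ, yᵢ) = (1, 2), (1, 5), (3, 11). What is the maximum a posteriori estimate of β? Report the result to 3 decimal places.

log p(β | y) = −Σ(yᵢ − βxᵢ)²/(2·2) − β²/(2·1) + const.
Setting the derivative to zero: Σxᵢ(yᵢ − βxᵢ)/2 − β/1 = 0, so β = Σxᵢyᵢ / (Σxᵢ² + σ²/τ²).
Σxᵢyᵢ = 1·2 + 1·5 + 3·11 = 40; Σxᵢ² = 11; σ²/τ² = 2.
β̂_MAP = 40 / (11 + 2) = 40/13 ≈ 3.077.

β̂_MAP = 3.077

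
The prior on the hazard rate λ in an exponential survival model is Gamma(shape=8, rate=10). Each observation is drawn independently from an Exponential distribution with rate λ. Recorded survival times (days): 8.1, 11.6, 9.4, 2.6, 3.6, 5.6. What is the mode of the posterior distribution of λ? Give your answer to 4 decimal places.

λ̂_MAP = 0.2554

The Exponential(rate=λ) likelihood is ∝ λ^n e^(−λΣtᵢ). Here n = 6 and Σtᵢ = 8.1 + 11.6 + 9.4 + 2.6 + 3.6 + 5.6 = 40.9.
Posterior ∝ λ^7e^(−10λ) · λ^6e^(−40.9λ) = λ^13e^(−50.9λ), i.e. Gamma(14, 50.9).
Mode = (a−1)/b = 13/50.9 ≈ 0.2554.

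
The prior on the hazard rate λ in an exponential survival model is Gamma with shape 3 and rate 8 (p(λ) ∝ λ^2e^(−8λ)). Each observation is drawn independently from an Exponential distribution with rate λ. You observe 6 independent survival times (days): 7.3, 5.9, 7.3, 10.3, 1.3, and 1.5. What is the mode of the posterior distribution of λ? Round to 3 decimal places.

λ̂_MAP = 0.192

The Exponential(rate=λ) likelihood is ∝ λ^n e^(−λΣtᵢ). Here n = 6 and Σtᵢ = 7.3 + 5.9 + 7.3 + 10.3 + 1.3 + 1.5 = 33.6.
Posterior ∝ λ^2e^(−8λ) · λ^6e^(−33.6λ) = λ^8e^(−41.6λ), i.e. Gamma(9, 41.6).
Mode = (a−1)/b = 8/41.6 ≈ 0.192.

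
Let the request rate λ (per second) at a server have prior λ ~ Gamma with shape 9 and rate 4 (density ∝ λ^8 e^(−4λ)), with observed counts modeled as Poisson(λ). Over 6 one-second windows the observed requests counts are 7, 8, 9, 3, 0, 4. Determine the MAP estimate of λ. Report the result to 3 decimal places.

λ̂_MAP = 3.900

Σxᵢ = 7+8+9+3+0+4 = 31, with n = 6.
Posterior ∝ λ^8e^(−4λ) · λ^31e^(−6λ) = λ^39e^(−10λ), i.e. Gamma(shape=40, rate=10).
The mode of a Gamma(a, b) with a ≥ 1 (shape–rate) is (a−1)/b = 39/10 ≈ 3.900.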